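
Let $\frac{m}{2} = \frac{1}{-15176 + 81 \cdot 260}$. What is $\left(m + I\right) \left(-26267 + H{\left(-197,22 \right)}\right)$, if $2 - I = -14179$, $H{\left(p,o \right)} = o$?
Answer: $- \frac{1094954601235}{2942} \approx -3.7218 \cdot 10^{8}$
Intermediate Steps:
$I = 14181$ ($I = 2 - -14179 = 2 + 14179 = 14181$)
$m = \frac{1}{2942}$ ($m = \frac{2}{-15176 + 81 \cdot 260} = \frac{2}{-15176 + 21060} = \frac{2}{5884} = 2 \cdot \frac{1}{5884} = \frac{1}{2942} \approx 0.0003399$)
$\left(m + I\right) \left(-26267 + H{\left(-197,22 \right)}\right) = \left(\frac{1}{2942} + 14181\right) \left(-26267 + 22\right) = \frac{41720503}{2942} \left(-26245\right) = - \frac{1094954601235}{2942}$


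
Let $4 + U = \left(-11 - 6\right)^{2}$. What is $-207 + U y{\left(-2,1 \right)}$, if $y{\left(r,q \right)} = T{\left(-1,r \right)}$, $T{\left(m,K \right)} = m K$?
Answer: $363$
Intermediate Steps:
$T{\left(m,K \right)} = K m$
$y{\left(r,q \right)} = - r$ ($y{\left(r,q \right)} = r \left(-1\right) = - r$)
$U = 285$ ($U = -4 + \left(-11 - 6\right)^{2} = -4 + \left(-17\right)^{2} = -4 + 289 = 285$)
$-207 + U y{\left(-2,1 \right)} = -207 + 285 \left(\left(-1\right) \left(-2\right)\right) = -207 + 285 \cdot 2 = -207 + 570 = 363$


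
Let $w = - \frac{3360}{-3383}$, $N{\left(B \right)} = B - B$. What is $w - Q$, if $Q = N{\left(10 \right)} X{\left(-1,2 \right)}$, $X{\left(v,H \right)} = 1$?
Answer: $\frac{3360}{3383} \approx 0.9932$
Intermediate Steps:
$N{\left(B \right)} = 0$
$w = \frac{3360}{3383}$ ($w = \left(-3360\right) \left(- \frac{1}{3383}\right) = \frac{3360}{3383} \approx 0.9932$)
$Q = 0$ ($Q = 0 \cdot 1 = 0$)
$w - Q = \frac{3360}{3383} - 0 = \frac{3360}{3383} + 0 = \frac{3360}{3383}$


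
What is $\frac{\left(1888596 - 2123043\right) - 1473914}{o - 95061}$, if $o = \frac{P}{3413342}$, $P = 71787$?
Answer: $\frac{5831220352462}{324475632075} \approx 17.971$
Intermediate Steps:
$o = \frac{71787}{3413342} \approx 0.021031$
$\frac{\left(1888596 - 2123043\right) - 1473914}{o - 95061} = \frac{\left(1888596 - 2123043\right) - 1473914}{\frac{71787}{3413342} - 95061} = \frac{-234447 - 1473914}{- \frac{324475632075}{3413342}} = \left(-1708361\right) \left(- \frac{3413342}{324475632075}\right) = \frac{5831220352462}{324475632075}$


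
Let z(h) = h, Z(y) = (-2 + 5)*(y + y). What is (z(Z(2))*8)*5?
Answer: 480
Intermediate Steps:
Z(y) = 6*y (Z(y) = 3*(2*y) = 6*y)
(z(Z(2))*8)*5 = ((6*2)*8)*5 = (12*8)*5 = 96*5 = 480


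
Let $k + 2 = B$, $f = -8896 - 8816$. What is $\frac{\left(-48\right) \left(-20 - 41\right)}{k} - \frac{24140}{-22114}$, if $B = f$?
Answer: $\frac{90716542}{97931849} \approx 0.92632$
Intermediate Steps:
$f = -17712$ ($f = -8896 - 8816 = -17712$)
$B = -17712$
$k = -17714$ ($k = -2 - 17712 = -17714$)
$\frac{\left(-48\right) \left(-20 - 41\right)}{k} - \frac{24140}{-22114} = \frac{\left(-48\right) \left(-20 - 41\right)}{-17714} - \frac{24140}{-22114} = \left(-48\right) \left(-61\right) \left(- \frac{1}{17714}\right) - - \frac{12070}{11057} = 2928 \left(- \frac{1}{17714}\right) + \frac{12070}{11057} = - \frac{1464}{8857} + \frac{12070}{11057} = \frac{90716542}{97931849}$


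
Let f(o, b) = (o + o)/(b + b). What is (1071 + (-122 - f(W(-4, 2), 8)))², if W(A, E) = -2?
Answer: 14417209/16 ≈ 9.0108e+5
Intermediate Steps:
f(o, b) = o/b (f(o, b) = (2*o)/((2*b)) = (2*o)*(1/(2*b)) = o/b)
(1071 + (-122 - f(W(-4, 2), 8)))² = (1071 + (-122 - (-2)/8))² = (1071 + (-122 - 1*(-¼)))² = (1071 + (-122 + ¼))² = (1071 - 487/4)² = (3797/4)² = 14417209/16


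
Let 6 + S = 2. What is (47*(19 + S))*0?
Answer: 0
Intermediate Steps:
S = -4 (S = -6 + 2 = -4)
(47*(19 + S))*0 = (47*(19 - 4))*0 = (47*15)*0 = 705*0 = 0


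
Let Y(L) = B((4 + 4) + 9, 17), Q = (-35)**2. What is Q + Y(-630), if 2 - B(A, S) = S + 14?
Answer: 1196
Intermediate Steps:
Q = 1225
B(A, S) = -12 - S (B(A, S) = 2 - (S + 14) = 2 - (14 + S) = 2 + (-14 - S) = -12 - S)
Y(L) = -29 (Y(L) = -12 - 1*17 = -12 - 17 = -29)
Q + Y(-630) = 1225 - 29 = 1196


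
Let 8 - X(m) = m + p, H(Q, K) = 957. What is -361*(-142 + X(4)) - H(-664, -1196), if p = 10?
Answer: 52471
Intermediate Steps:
X(m) = -2 - m (X(m) = 8 - (m + 10) = 8 - (10 + m) = 8 + (-10 - m) = -2 - m)
-361*(-142 + X(4)) - H(-664, -1196) = -361*(-142 + (-2 - 1*4)) - 1*957 = -361*(-142 + (-2 - 4)) - 957 = -361*(-142 - 6) - 957 = -361*(-148) - 957 = 53428 - 957 = 52471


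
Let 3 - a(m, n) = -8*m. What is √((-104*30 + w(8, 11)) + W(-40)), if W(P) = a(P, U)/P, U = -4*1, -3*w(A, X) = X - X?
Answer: I*√1244830/20 ≈ 55.786*I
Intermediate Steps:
w(A, X) = 0 (w(A, X) = -(X - X)/3 = -⅓*0 = 0)
U = -4
a(m, n) = 3 + 8*m (a(m, n) = 3 - (-8)*m = 3 + 8*m)
W(P) = (3 + 8*P)/P
√((-104*30 + w(8, 11)) + W(-40)) = √((-104*30 + 0) + (8 + 3/(-40))) = √((-3120 + 0) + (8 + 3*(-1/40))) = √(-3120 + (8 - 3/40)) = √(-3120 + 317/40) = √(-124483/40) = I*√1244830/20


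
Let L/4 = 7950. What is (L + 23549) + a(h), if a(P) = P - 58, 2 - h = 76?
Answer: 55217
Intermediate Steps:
L = 31800 (L = 4*7950 = 31800)
h = -74 (h = 2 - 1*76 = 2 - 76 = -74)
a(P) = -58 + P
(L + 23549) + a(h) = (31800 + 23549) + (-58 - 74) = 55349 - 132 = 55217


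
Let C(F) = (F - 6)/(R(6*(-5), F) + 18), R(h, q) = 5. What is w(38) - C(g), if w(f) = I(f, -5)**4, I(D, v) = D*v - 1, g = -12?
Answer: 30609857321/23 ≈ 1.3309e+9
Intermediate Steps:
C(F) = -6/23 + F/23 (C(F) = (F - 6)/(5 + 18) = (-6 + F)/23 = (-6 + F)*(1/23) = -6/23 + F/23)
I(D, v) = -1 + D*v
w(f) = (-1 - 5*f)**4 (w(f) = (-1 + f*(-5))**4 = (-1 - 5*f)**4)
w(38) - C(g) = (1 + 5*38)**4 - (-6/23 + (1/23)*(-12)) = (1 + 190)**4 - (-6/23 - 12/23) = 191**4 - 1*(-18/23) = 1330863361 + 18/23 = 30609857321/23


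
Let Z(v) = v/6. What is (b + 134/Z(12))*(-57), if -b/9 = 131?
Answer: 63384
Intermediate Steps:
b = -1179 (b = -9*131 = -1179)
Z(v) = v/6 (Z(v) = v*(⅙) = v/6)
(b + 134/Z(12))*(-57) = (-1179 + 134/(((⅙)*12)))*(-57) = (-1179 + 134/2)*(-57) = (-1179 + 134*(½))*(-57) = (-1179 + 67)*(-57) = -1112*(-57) = 63384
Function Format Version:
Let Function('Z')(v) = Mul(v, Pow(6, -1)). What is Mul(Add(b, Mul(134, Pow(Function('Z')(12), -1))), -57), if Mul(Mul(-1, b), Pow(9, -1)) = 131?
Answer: 63384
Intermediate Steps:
b = -1179 (b = Mul(-9, 131) = -1179)
Function('Z')(v) = Mul(Rational(1, 6), v) (Function('Z')(v) = Mul(v, Rational(1, 6)) = Mul(Rational(1, 6), v))
Mul(Add(b, Mul(134, Pow(Function('Z')(12), -1))), -57) = Mul(Add(-1179, Mul(134, Pow(Mul(Rational(1, 6), 12), -1))), -57) = Mul(Add(-1179, Mul(134, Pow(2, -1))), -57) = Mul(Add(-1179, Mul(134, Rational(1, 2))), -57) = Mul(Add(-1179, 67), -57) = Mul(-1112, -57) = 63384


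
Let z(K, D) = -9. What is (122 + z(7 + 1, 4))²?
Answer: 12769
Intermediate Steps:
(122 + z(7 + 1, 4))² = (122 - 9)² = 113² = 12769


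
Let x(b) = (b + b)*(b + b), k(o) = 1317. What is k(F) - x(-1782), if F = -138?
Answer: -12700779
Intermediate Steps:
x(b) = 4*b**2 (x(b) = (2*b)*(2*b) = 4*b**2)
k(F) - x(-1782) = 1317 - 4*(-1782)**2 = 1317 - 4*3175524 = 1317 - 1*12702096 = 1317 - 12702096 = -12700779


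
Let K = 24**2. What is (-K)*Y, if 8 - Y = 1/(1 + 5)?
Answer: -4512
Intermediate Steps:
Y = 47/6 (Y = 8 - 1/(1 + 5) = 8 - 1/6 = 47/6 ≈ 7.8333)
K = 576
(-K)*Y = -1*576*(47/6) = -576*47/6 = -4512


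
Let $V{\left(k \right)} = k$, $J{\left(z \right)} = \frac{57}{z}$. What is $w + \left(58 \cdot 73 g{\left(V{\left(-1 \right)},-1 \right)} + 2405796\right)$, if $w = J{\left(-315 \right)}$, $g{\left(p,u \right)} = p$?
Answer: $\frac{252163991}{105} \approx 2.4016 \cdot 10^{6}$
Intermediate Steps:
$w = - \frac{19}{105}$ ($w = \frac{57}{-315} = 57 \left(- \frac{1}{315}\right) = - \frac{19}{105} \approx -0.18095$)
$w + \left(58 \cdot 73 g{\left(V{\left(-1 \right)},-1 \right)} + 2405796\right) = - \frac{19}{105} + \left(58 \cdot 73 \left(-1\right) + 2405796\right) = - \frac{19}{105} + \left(4234 \left(-1\right) + 2405796\right) = - \frac{19}{105} + \left(-4234 + 2405796\right) = - \frac{19}{105} + 2401562 = \frac{252163991}{105}$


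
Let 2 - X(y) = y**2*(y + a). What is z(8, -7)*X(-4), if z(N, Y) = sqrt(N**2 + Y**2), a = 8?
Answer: -62*sqrt(113) ≈ -659.07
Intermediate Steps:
X(y) = 2 - y**2*(8 + y) (X(y) = 2 - y**2*(y + 8) = 2 - y**2*(8 + y))
z(8, -7)*X(-4) = sqrt(8**2 + (-7)**2)*(2 - 1*(-4)**3 - 8*(-4)**2) = sqrt(64 + 49)*(2 - 1*(-64) - 8*16) = sqrt(113)*(2 + 64 - 128) = sqrt(113)*(-62) = -62*sqrt(113)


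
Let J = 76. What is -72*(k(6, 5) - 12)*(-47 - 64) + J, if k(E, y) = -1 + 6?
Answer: -55868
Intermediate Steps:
k(E, y) = 5
-72*(k(6, 5) - 12)*(-47 - 64) + J = -72*(5 - 12)*(-47 - 64) + 76 = -(-504)*(-111) + 76 = -72*777 + 76 = -55944 + 76 = -55868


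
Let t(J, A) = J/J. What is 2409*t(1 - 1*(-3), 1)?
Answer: 2409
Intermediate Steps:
t(J, A) = 1
2409*t(1 - 1*(-3), 1) = 2409*1 = 2409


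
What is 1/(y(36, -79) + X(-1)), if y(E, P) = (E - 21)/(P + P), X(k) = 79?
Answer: 158/12467 ≈ 0.012673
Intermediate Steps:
y(E, P) = (-21 + E)/(2*P) (y(E, P) = (-21 + E)/((2*P)) = (-21 + E)*(1/(2*P)) = (-21 + E)/(2*P))
1/(y(36, -79) + X(-1)) = 1/((½)*(-21 + 36)/(-79) + 79) = 1/((½)*(-1/79)*15 + 79) = 1/(-15/158 + 79) = 1/(12467/158) = 158/12467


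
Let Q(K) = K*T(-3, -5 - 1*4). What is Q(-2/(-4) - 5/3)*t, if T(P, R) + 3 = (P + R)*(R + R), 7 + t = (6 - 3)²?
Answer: -497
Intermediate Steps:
t = 2 (t = -7 + (6 - 3)² = -7 + 3² = -7 + 9 = 2)
T(P, R) = -3 + 2*R*(P + R) (T(P, R) = -3 + (P + R)*(R + R) = -3 + (P + R)*(2*R) = -3 + 2*R*(P + R))
Q(K) = 213*K (Q(K) = K*(-3 + 2*(-5 - 1*4)² + 2*(-3)*(-5 - 1*4)) = K*(-3 + 2*(-5 - 4)² + 2*(-3)*(-5 - 4)) = K*(-3 + 2*(-9)² + 2*(-3)*(-9)) = K*(-3 + 2*81 + 54) = K*(-3 + 162 + 54) = K*213 = 213*K)
Q(-2/(-4) - 5/3)*t = (213*(-2/(-4) - 5/3))*2 = (213*(-2*(-¼) - 5*⅓))*2 = (213*(½ - 5/3))*2 = (213*(-7/6))*2 = -497/2*2 = -497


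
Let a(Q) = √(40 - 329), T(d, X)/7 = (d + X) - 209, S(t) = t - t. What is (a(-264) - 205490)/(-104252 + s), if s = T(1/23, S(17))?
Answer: 2363135/1215719 - 391*I/2431438 ≈ 1.9438 - 0.00016081*I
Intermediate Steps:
S(t) = 0
T(d, X) = -1463 + 7*X + 7*d (T(d, X) = 7*((d + X) - 209) = 7*((X + d) - 209) = 7*(-209 + X + d) = -1463 + 7*X + 7*d)
a(Q) = 17*I (a(Q) = √(-289) = 17*I)
s = -33642/23 (s = -1463 + 7*0 + 7/23 = -1463 + 0 + 7*(1/23) = -1463 + 0 + 7/23 = -33642/23 ≈ -1462.7)
(a(-264) - 205490)/(-104252 + s) = (17*I - 205490)/(-104252 - 33642/23) = (-205490 + 17*I)/(-2431438/23) = (-205490 + 17*I)*(-23/2431438) = 2363135/1215719 - 391*I/2431438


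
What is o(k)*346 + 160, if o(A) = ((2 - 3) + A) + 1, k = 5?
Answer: 1890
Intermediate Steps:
o(A) = A (o(A) = (-1 + A) + 1 = A)
o(k)*346 + 160 = 5*346 + 160 = 1730 + 160 = 1890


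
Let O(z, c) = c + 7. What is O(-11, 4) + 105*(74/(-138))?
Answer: -1042/23 ≈ -45.304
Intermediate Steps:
O(z, c) = 7 + c
O(-11, 4) + 105*(74/(-138)) = (7 + 4) + 105*(74/(-138)) = 11 + 105*(74*(-1/138)) = 11 + 105*(-37/69) = 11 - 1295/23 = -1042/23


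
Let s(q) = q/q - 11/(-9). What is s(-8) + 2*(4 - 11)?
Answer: -106/9 ≈ -11.778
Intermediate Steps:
s(q) = 20/9 (s(q) = 1 - 11*(-1/9) = 1 + 11/9 = 20/9)
s(-8) + 2*(4 - 11) = 20/9 + 2*(4 - 11) = 20/9 + 2*(-7) = 20/9 - 14 = -106/9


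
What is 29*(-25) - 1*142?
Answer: -867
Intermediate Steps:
29*(-25) - 1*142 = -725 - 142 = -867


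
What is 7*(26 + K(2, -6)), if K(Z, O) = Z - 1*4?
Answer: 168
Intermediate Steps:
K(Z, O) = -4 + Z (K(Z, O) = Z - 4 = -4 + Z)
7*(26 + K(2, -6)) = 7*(26 + (-4 + 2)) = 7*(26 - 2) = 7*24 = 168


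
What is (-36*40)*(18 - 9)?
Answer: -12960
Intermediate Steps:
(-36*40)*(18 - 9) = -1440*9 = -12960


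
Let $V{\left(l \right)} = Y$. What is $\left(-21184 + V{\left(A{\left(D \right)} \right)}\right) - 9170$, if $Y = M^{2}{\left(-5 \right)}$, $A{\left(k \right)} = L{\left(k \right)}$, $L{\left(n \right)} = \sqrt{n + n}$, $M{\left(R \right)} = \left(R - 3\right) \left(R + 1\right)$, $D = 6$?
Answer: $-29330$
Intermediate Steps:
$M{\left(R \right)} = \left(1 + R\right) \left(-3 + R\right)$ ($M{\left(R \right)} = \left(-3 + R\right) \left(1 + R\right) = \left(1 + R\right) \left(-3 + R\right)$)
$L{\left(n \right)} = \sqrt{2} \sqrt{n}$ ($L{\left(n \right)} = \sqrt{2 n} = \sqrt{2} \sqrt{n}$)
$A{\left(k \right)} = \sqrt{2} \sqrt{k}$
$Y = 1024$ ($Y = \left(-3 + \left(-5\right)^{2} - -10\right)^{2} = \left(-3 + 25 + 10\right)^{2} = 32^{2} = 1024$)
$V{\left(l \right)} = 1024$
$\left(-21184 + V{\left(A{\left(D \right)} \right)}\right) - 9170 = \left(-21184 + 1024\right) - 9170 = -20160 - 9170 = -29330$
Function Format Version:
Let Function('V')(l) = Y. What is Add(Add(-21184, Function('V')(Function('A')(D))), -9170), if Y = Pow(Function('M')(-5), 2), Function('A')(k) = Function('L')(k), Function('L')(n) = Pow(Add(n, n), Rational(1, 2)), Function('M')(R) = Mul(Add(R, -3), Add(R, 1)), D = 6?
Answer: -29330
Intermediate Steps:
Function('M')(R) = Mul(Add(1, R), Add(-3, R)) (Function('M')(R) = Mul(Add(-3, R), Add(1, R)) = Mul(Add(1, R), Add(-3, R)))
Function('L')(n) = Mul(Pow(2, Rational(1, 2)), Pow(n, Rational(1, 2))) (Function('L')(n) = Pow(Mul(2, n), Rational(1, 2)) = Mul(Pow(2, Rational(1, 2)), Pow(n, Rational(1, 2))))
Function('A')(k) = Mul(Pow(2, Rational(1, 2)), Pow(k, Rational(1, 2)))
Y = 1024 (Y = Pow(Add(-3, Pow(-5, 2), Mul(-2, -5)), 2) = Pow(Add(-3, 25, 10), 2) = Pow(32, 2) = 1024)
Function('V')(l) = 1024
Add(Add(-21184, Function('V')(Function('A')(D))), -9170) = Add(Add(-21184, 1024), -9170) = Add(-20160, -9170) = -29330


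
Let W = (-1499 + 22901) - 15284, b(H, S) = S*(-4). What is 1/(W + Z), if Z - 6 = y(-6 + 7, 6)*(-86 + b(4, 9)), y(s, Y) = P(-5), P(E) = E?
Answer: 1/6734 ≈ 0.00014850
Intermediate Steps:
b(H, S) = -4*S
y(s, Y) = -5
Z = 616 (Z = 6 - 5*(-86 - 4*9) = 6 - 5*(-86 - 36) = 6 - 5*(-122) = 6 + 610 = 616)
W = 6118 (W = 21402 - 15284 = 6118)
1/(W + Z) = 1/(6118 + 616) = 1/6734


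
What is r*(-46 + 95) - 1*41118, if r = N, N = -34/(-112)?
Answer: -328825/8 ≈ -41103.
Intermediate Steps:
N = 17/56 (N = -34*(-1/112) = 17/56 ≈ 0.30357)
r = 17/56 ≈ 0.30357
r*(-46 + 95) - 1*41118 = 17*(-46 + 95)/56 - 1*41118 = (17/56)*49 - 41118 = 119/8 - 41118 = -328825/8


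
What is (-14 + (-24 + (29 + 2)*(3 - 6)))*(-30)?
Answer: 3930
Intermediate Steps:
(-14 + (-24 + (29 + 2)*(3 - 6)))*(-30) = (-14 + (-24 + 31*(-3)))*(-30) = (-14 + (-24 - 93))*(-30) = (-14 - 117)*(-30) = -131*(-30) = 3930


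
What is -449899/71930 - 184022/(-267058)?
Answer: -53456212341/9604740970 ≈ -5.5656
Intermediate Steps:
-449899/71930 - 184022/(-267058) = -449899*1/71930 - 184022*(-1/267058) = -449899/71930 + 92011/133529 = -53456212341/9604740970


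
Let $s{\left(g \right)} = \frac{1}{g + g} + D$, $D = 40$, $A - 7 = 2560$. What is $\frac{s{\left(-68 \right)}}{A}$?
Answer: $\frac{5439}{349112} \approx 0.01558$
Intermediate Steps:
$A = 2567$ ($A = 7 + 2560 = 2567$)
$s{\left(g \right)} = 40 + \frac{1}{2 g}$ ($s{\left(g \right)} = \frac{1}{g + g} + 40 = \frac{1}{2 g} + 40 = 40 + \frac{1}{2 g}$)
$\frac{s{\left(-68 \right)}}{A} = \frac{40 + \frac{1}{2 \left(-68\right)}}{2567} = \left(40 + \frac{1}{2} \left(- \frac{1}{68}\right)\right) \frac{1}{2567} = \left(40 - \frac{1}{136}\right) \frac{1}{2567} = \frac{5439}{136} \cdot \frac{1}{2567} = \frac{5439}{349112}$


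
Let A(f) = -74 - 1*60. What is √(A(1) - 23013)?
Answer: I*√23147 ≈ 152.14*I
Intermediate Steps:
A(f) = -134 (A(f) = -74 - 60 = -134)
√(A(1) - 23013) = √(-134 - 23013) = √(-23147) = I*√23147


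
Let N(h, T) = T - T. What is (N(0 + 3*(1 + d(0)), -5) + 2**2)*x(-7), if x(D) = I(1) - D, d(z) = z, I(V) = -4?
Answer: 12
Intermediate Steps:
x(D) = -4 - D
N(h, T) = 0
(N(0 + 3*(1 + d(0)), -5) + 2**2)*x(-7) = (0 + 2**2)*(-4 - 1*(-7)) = (0 + 4)*(-4 + 7) = 4*3 = 12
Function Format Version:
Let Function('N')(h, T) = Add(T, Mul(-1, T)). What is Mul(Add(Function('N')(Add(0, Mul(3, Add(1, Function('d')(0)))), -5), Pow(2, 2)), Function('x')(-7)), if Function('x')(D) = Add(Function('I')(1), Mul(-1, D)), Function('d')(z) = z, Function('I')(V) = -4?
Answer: 12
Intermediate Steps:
Function('x')(D) = Add(-4, Mul(-1, D))
Function('N')(h, T) = 0
Mul(Add(Function('N')(Add(0, Mul(3, Add(1, Function('d')(0)))), -5), Pow(2, 2)), Function('x')(-7)) = Mul(Add(0, Pow(2, 2)), Add(-4, Mul(-1, -7))) = Mul(Add(0, 4), Add(-4, 7)) = Mul(4, 3) = 12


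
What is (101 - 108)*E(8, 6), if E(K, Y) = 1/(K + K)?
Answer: -7/16 ≈ -0.43750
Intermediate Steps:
E(K, Y) = 1/(2*K)
(101 - 108)*E(8, 6) = (101 - 108)*((1/2)/8) = -7/(2*8) = -7*1/16 = -7/16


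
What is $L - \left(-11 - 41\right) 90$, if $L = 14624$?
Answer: $19304$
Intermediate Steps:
$L - \left(-11 - 41\right) 90 = 14624 - \left(-11 - 41\right) 90 = 14624 - \left(-52\right) 90 = 14624 - -4680 = 14624 + 4680 = 19304$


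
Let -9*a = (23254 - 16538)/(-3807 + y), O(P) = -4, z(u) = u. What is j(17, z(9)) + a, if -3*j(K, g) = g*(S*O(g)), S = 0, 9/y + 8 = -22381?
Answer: 12530377/63926199 ≈ 0.19601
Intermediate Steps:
y = -3/7463 (y = 9/(-8 - 22381) = 9/(-22389) = 9*(-1/22389) = -3/7463 ≈ -0.00040198)
a = 12530377/63926199 (a = -(23254 - 16538)/(9*(-3807 - 3/7463)) = -6716/(9*(-28411644/7463)) = -6716*(-7463)/(9*28411644) = -⅑*(-12530377/7102911) = 12530377/63926199 ≈ 0.19601)
j(K, g) = 0 (j(K, g) = -g*0*(-4)/3 = -g*0/3 = -⅓*0 = 0)
j(17, z(9)) + a = 0 + 12530377/63926199 = 12530377/63926199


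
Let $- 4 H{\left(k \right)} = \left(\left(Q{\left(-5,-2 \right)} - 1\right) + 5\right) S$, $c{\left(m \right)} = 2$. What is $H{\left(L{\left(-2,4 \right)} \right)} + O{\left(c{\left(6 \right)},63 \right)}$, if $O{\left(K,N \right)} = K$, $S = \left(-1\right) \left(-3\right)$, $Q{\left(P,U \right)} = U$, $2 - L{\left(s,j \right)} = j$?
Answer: $\frac{1}{2} \approx 0.5$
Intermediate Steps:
$L{\left(s,j \right)} = 2 - j$
$S = 3$
$H{\left(k \right)} = - \frac{3}{2}$ ($H{\left(k \right)} = - \frac{\left(\left(-2 - 1\right) + 5\right) 3}{4} = - \frac{\left(-3 + 5\right) 3}{4} = - \frac{2 \cdot 3}{4} = \left(- \frac{1}{4}\right) 6 = - \frac{3}{2}$)
$H{\left(L{\left(-2,4 \right)} \right)} + O{\left(c{\left(6 \right)},63 \right)} = - \frac{3}{2} + 2 = \frac{1}{2}$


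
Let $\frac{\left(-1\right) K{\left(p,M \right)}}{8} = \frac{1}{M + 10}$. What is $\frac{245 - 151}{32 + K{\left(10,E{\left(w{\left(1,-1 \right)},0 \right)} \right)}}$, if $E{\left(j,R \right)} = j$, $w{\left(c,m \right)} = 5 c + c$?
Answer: $\frac{188}{63} \approx 2.9841$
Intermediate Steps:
$w{\left(c,m \right)} = 6 c$
$K{\left(p,M \right)} = - \frac{8}{10 + M}$ ($K{\left(p,M \right)} = - \frac{8}{M + 10} = - \frac{8}{10 + M}$)
$\frac{245 - 151}{32 + K{\left(10,E{\left(w{\left(1,-1 \right)},0 \right)} \right)}} = \frac{245 - 151}{32 - \frac{8}{10 + 6 \cdot 1}} = \frac{94}{32 - \frac{8}{10 + 6}} = \frac{94}{32 - \frac{8}{16}} = \frac{94}{32 - \frac{1}{2}} = \frac{94}{\frac{63}{2}} = 94 \cdot \frac{2}{63} = \frac{188}{63}$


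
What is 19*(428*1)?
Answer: 8132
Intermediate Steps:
19*(428*1) = 19*428 = 8132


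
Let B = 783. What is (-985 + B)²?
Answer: 40804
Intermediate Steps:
(-985 + B)² = (-985 + 783)² = (-202)² = 40804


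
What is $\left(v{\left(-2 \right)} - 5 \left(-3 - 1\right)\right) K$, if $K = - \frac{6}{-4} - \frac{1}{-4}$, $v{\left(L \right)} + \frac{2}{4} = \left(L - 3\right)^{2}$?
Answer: $\frac{623}{8} \approx 77.875$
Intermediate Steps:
$v{\left(L \right)} = - \frac{1}{2} + \left(-3 + L\right)^{2}$ ($v{\left(L \right)} = - \frac{1}{2} + \left(L - 3\right)^{2} = - \frac{1}{2} + \left(-3 + L\right)^{2}$)
$K = \frac{7}{4}$ ($K = \left(-6\right) \left(- \frac{1}{4}\right) - - \frac{1}{4} = \frac{3}{2} + \frac{1}{4} = \frac{7}{4} \approx 1.75$)
$\left(v{\left(-2 \right)} - 5 \left(-3 - 1\right)\right) K = \left(\left(- \frac{1}{2} + \left(-3 - 2\right)^{2}\right) - 5 \left(-3 - 1\right)\right) \frac{7}{4} = \left(\left(- \frac{1}{2} + \left(-5\right)^{2}\right) - -20\right) \frac{7}{4} = \left(\left(- \frac{1}{2} + 25\right) + 20\right) \frac{7}{4} = \left(\frac{49}{2} + 20\right) \frac{7}{4} = \frac{89}{2} \cdot \frac{7}{4} = \frac{623}{8}$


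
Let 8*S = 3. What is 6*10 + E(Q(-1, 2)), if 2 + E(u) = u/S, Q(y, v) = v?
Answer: 190/3 ≈ 63.333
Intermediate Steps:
S = 3/8 (S = (⅛)*3 = 3/8 ≈ 0.37500)
E(u) = -2 + 8*u/3 (E(u) = -2 + u/(3/8) = -2 + u*(8/3) = -2 + 8*u/3)
6*10 + E(Q(-1, 2)) = 6*10 + (-2 + (8/3)*2) = 60 + (-2 + 16/3) = 60 + 10/3 = 190/3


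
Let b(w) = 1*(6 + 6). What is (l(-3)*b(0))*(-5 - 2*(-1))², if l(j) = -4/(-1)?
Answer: 432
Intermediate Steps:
l(j) = 4 (l(j) = -4*(-1) = 4)
b(w) = 12 (b(w) = 1*12 = 12)
(l(-3)*b(0))*(-5 - 2*(-1))² = (4*12)*(-5 - 2*(-1))² = 48*(-5 + 2)² = 48*(-3)² = 48*9 = 432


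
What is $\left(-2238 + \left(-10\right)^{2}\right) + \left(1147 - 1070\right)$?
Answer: $-2061$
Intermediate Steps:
$\left(-2238 + \left(-10\right)^{2}\right) + \left(1147 - 1070\right) = \left(-2238 + 100\right) + \left(1147 - 1070\right) = -2138 + 77 = -2061$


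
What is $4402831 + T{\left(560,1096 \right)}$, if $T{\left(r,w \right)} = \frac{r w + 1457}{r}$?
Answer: $\frac{2466200577}{560} \approx 4.4039 \cdot 10^{6}$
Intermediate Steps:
$T{\left(r,w \right)} = \frac{1457 + r w}{r}$
$4402831 + T{\left(560,1096 \right)} = 4402831 + \left(1096 + \frac{1457}{560}\right) = 4402831 + \frac{615217}{560} = \frac{2466200577}{560}$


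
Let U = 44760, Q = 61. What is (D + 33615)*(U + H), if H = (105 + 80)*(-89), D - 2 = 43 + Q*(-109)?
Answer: 764276245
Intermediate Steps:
D = -6604 (D = 2 + (43 + 61*(-109)) = 2 + (43 - 6649) = 2 - 6606 = -6604)
H = -16465 (H = 185*(-89) = -16465)
(D + 33615)*(U + H) = (-6604 + 33615)*(44760 - 16465) = 27011*28295 = 764276245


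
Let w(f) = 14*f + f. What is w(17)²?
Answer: 65025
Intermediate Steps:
w(f) = 15*f
w(17)² = (15*17)² = 255² = 65025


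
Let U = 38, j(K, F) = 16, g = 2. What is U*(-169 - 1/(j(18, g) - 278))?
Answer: -841263/131 ≈ -6421.9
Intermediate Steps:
U*(-169 - 1/(j(18, g) - 278)) = 38*(-169 - 1/(16 - 278)) = 38*(-169 - 1/(-262)) = 38*(-169 - 1*(-1/262)) = 38*(-169 + 1/262) = 38*(-44277/262) = -841263/131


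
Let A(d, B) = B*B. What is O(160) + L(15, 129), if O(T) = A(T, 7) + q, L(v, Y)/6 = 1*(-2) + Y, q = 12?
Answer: 823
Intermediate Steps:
A(d, B) = B²
L(v, Y) = -12 + 6*Y (L(v, Y) = 6*(1*(-2) + Y) = 6*(-2 + Y) = -12 + 6*Y)
O(T) = 61 (O(T) = 7² + 12 = 49 + 12 = 61)
O(160) + L(15, 129) = 61 + (-12 + 6*129) = 61 + (-12 + 774) = 61 + 762 = 823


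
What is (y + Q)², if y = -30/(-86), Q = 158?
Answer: 46362481/1849 ≈ 25074.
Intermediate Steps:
y = 15/43 (y = -30*(-1/86) = 15/43 ≈ 0.34884)
(y + Q)² = (15/43 + 158)² = (6809/43)² = 46362481/1849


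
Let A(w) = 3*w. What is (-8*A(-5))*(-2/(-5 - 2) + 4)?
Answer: 3600/7 ≈ 514.29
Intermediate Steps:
(-8*A(-5))*(-2/(-5 - 2) + 4) = (-24*(-5))*(-2/(-5 - 2) + 4) = (-8*(-15))*(-2/(-7) + 4) = 120*(-2*(-1/7) + 4) = 120*(2/7 + 4) = 120*(30/7) = 3600/7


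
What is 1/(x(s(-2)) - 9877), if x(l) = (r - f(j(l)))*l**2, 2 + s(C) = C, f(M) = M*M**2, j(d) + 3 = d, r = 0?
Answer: -1/4389 ≈ -0.00022784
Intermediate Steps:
j(d) = -3 + d
f(M) = M**3
s(C) = -2 + C
x(l) = -l**2*(-3 + l)**3 (x(l) = (0 - (-3 + l)**3)*l**2 = (-(-3 + l)**3)*l**2 = -l**2*(-3 + l)**3)
1/(x(s(-2)) - 9877) = 1/(-(-2 - 2)**2*(-3 + (-2 - 2))**3 - 9877) = 1/(-1*(-4)**2*(-3 - 4)**3 - 9877) = 1/(-1*16*(-7)**3 - 9877) = 1/(-1*16*(-343) - 9877) = 1/(5488 - 9877) = 1/(-4389) = -1/4389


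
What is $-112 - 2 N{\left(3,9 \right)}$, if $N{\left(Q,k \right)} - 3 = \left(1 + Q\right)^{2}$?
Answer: $-150$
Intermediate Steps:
$N{\left(Q,k \right)} = 3 + \left(1 + Q\right)^{2}$
$-112 - 2 N{\left(3,9 \right)} = -112 - 2 \left(3 + \left(1 + 3\right)^{2}\right) = -112 - 2 \left(3 + 4^{2}\right) = -112 - 2 \left(3 + 16\right) = -112 - 2 \cdot 19 = -112 - 38 = -150$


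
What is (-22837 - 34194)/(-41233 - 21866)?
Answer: 1391/1539 ≈ 0.90383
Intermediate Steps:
(-22837 - 34194)/(-41233 - 21866) = -57031/(-63099) = -57031*(-1/63099) = 1391/1539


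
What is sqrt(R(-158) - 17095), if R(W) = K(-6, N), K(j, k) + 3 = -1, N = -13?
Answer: I*sqrt(17099) ≈ 130.76*I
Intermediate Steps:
K(j, k) = -4 (K(j, k) = -3 - 1 = -4)
R(W) = -4
sqrt(R(-158) - 17095) = sqrt(-4 - 17095) = sqrt(-17099) = I*sqrt(17099)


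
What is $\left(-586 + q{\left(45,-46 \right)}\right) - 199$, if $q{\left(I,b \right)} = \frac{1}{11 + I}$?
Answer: $- \frac{43959}{56} \approx -784.98$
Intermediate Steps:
$\left(-586 + q{\left(45,-46 \right)}\right) - 199 = \left(-586 + \frac{1}{11 + 45}\right) - 199 = \left(-586 + \frac{1}{56}\right) - 199 = - \frac{32815}{56} - 199 = - \frac{43959}{56}$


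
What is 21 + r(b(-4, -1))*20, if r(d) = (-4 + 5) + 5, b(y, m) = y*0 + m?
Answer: 141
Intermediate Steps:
b(y, m) = m (b(y, m) = 0 + m = m)
r(d) = 6 (r(d) = 1 + 5 = 6)
21 + r(b(-4, -1))*20 = 21 + 6*20 = 21 + 120 = 141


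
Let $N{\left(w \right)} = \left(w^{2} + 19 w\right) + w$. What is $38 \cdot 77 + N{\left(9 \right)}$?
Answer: $3187$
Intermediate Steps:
$N{\left(w \right)} = w^{2} + 20 w$
$38 \cdot 77 + N{\left(9 \right)} = 38 \cdot 77 + 9 \left(20 + 9\right) = 2926 + 9 \cdot 29 = 2926 + 261 = 3187$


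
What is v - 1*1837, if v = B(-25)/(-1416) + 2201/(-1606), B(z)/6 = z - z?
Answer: -2952423/1606 ≈ -1838.4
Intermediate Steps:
B(z) = 0 (B(z) = 6*(z - z) = 6*0 = 0)
v = -2201/1606 (v = 0/(-1416) + 2201/(-1606) = 0*(-1/1416) + 2201*(-1/1606) = 0 - 2201/1606 = -2201/1606 ≈ -1.3705)
v - 1*1837 = -2201/1606 - 1*1837 = -2201/1606 - 1837 = -2952423/1606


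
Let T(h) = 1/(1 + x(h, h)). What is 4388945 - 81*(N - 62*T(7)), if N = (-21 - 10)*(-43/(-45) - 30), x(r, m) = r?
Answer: 86332843/20 ≈ 4.3166e+6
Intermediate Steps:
T(h) = 1/(1 + h)
N = 40517/45 (N = -31*(-43*(-1/45) - 30) = -31*(43/45 - 30) = -31*(-1307/45) = 40517/45 ≈ 900.38)
4388945 - 81*(N - 62*T(7)) = 4388945 - 81*(40517/45 - 62/(1 + 7)) = 4388945 - 81*(40517/45 - 62/8) = 4388945 - 81*(40517/45 - 62*⅛) = 4388945 - 81*(40517/45 - 31/4) = 4388945 - 81*160673/180 = 4388945 - 1*1446057/20 = 4388945 - 1446057/20 = 86332843/20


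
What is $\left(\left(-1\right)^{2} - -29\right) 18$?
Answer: $540$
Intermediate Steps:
$\left(\left(-1\right)^{2} - -29\right) 18 = \left(1 + \left(-1 + 30\right)\right) 18 = \left(1 + 29\right) 18 = 30 \cdot 18 = 540$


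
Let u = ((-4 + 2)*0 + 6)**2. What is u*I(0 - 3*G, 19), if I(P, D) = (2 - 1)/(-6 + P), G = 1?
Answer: -4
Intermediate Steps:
I(P, D) = 1/(-6 + P)
u = 36 (u = (-2*0 + 6)**2 = (0 + 6)**2 = 6**2 = 36)
u*I(0 - 3*G, 19) = 36/(-6 + (0 - 3*1)) = 36/(-6 + (0 - 3)) = 36/(-6 - 3) = 36/(-9) = 36*(-1/9) = -4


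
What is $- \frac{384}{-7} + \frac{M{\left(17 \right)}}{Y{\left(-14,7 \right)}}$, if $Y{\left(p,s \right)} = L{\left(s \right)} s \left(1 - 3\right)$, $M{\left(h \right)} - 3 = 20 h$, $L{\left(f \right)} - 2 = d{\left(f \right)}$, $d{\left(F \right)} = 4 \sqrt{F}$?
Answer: $\frac{41815}{756} - \frac{49 \sqrt{7}}{54} \approx 52.91$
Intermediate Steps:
$L{\left(f \right)} = 2 + 4 \sqrt{f}$
$M{\left(h \right)} = 3 + 20 h$
$Y{\left(p,s \right)} = - 2 s \left(2 + 4 \sqrt{s}\right)$ ($Y{\left(p,s \right)} = \left(2 + 4 \sqrt{s}\right) s \left(1 - 3\right) = s \left(2 + 4 \sqrt{s}\right) \left(-2\right) = - 2 s \left(2 + 4 \sqrt{s}\right)$)
$- \frac{384}{-7} + \frac{M{\left(17 \right)}}{Y{\left(-14,7 \right)}} = - \frac{384}{-7} + \frac{3 + 20 \cdot 17}{- 8 \cdot 7^{\frac{3}{2}} - 28} = \left(-384\right) \left(- \frac{1}{7}\right) + \frac{3 + 340}{- 8 \cdot 7 \sqrt{7} - 28} = \frac{384}{7} + \frac{343}{- 56 \sqrt{7} - 28} = \frac{384}{7} + \frac{343}{-28 - 56 \sqrt{7}}$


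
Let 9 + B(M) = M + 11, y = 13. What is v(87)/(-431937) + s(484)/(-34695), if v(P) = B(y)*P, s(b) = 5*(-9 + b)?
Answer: -23802830/333023427 ≈ -0.071475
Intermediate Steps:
B(M) = 2 + M (B(M) = -9 + (M + 11) = -9 + (11 + M) = 2 + M)
s(b) = -45 + 5*b
v(P) = 15*P (v(P) = (2 + 13)*P = 15*P)
v(87)/(-431937) + s(484)/(-34695) = (15*87)/(-431937) + (-45 + 5*484)/(-34695) = 1305*(-1/431937) + (-45 + 2420)*(-1/34695) = -145/47993 + 2375*(-1/34695) = -145/47993 - 475/6939 = -23802830/333023427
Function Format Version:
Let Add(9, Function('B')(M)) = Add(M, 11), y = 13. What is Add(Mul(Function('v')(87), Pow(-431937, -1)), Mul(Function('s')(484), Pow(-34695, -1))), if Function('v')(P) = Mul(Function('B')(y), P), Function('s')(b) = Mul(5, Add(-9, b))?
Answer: Rational(-23802830, 333023427) ≈ -0.071475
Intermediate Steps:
Function('B')(M) = Add(2, M) (Function('B')(M) = Add(-9, Add(M, 11)) = Add(-9, Add(11, M)) = Add(2, M))
Function('s')(b) = Add(-45, Mul(5, b))
Function('v')(P) = Mul(15, P) (Function('v')(P) = Mul(Add(2, 13), P) = Mul(15, P))
Add(Mul(Function('v')(87), Pow(-431937, -1)), Mul(Function('s')(484), Pow(-34695, -1))) = Add(Mul(Mul(15, 87), Pow(-431937, -1)), Mul(Add(-45, Mul(5, 484)), Pow(-34695, -1))) = Add(Mul(1305, Rational(-1, 431937)), Mul(Add(-45, 2420), Rational(-1, 34695))) = Add(Rational(-145, 47993), Mul(2375, Rational(-1, 34695))) = Add(Rational(-145, 47993), Rational(-475, 6939)) = Rational(-23802830, 333023427)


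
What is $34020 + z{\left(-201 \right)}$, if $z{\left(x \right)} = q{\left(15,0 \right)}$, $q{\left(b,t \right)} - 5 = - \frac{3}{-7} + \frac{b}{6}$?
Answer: $\frac{476391}{14} \approx 34028.0$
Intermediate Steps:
$q{\left(b,t \right)} = \frac{38}{7} + \frac{b}{6}$ ($q{\left(b,t \right)} = 5 + \left(- \frac{3}{-7} + \frac{b}{6}\right) = 5 + \left(\left(-3\right) \left(- \frac{1}{7}\right) + b \frac{1}{6}\right) = 5 + \left(\frac{3}{7} + \frac{b}{6}\right) = \frac{38}{7} + \frac{b}{6}$)
$z{\left(x \right)} = \frac{111}{14}$ ($z{\left(x \right)} = \frac{38}{7} + \frac{1}{6} \cdot 15 = \frac{38}{7} + \frac{5}{2} = \frac{111}{14}$)
$34020 + z{\left(-201 \right)} = 34020 + \frac{111}{14} = \frac{476391}{14}$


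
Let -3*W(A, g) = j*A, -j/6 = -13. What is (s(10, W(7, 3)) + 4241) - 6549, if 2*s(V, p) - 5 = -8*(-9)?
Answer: -4539/2 ≈ -2269.5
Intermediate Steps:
j = 78 (j = -6*(-13) = 78)
W(A, g) = -26*A
s(V, p) = 77/2 (s(V, p) = 5/2 + (-8*(-9))/2 = 5/2 + (½)*72 = 5/2 + 36 = 77/2)
(s(10, W(7, 3)) + 4241) - 6549 = (77/2 + 4241) - 6549 = 8559/2 - 6549 = -4539/2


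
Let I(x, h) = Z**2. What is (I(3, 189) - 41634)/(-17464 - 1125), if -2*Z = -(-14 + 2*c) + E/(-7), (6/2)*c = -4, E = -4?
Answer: 18327833/8197749 ≈ 2.2357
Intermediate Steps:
c = -4/3 (c = (1/3)*(-4) = -4/3 ≈ -1.3333)
Z = -181/21 (Z = -(-2/(1/(-4/3 - 7)) - 4/(-7))/2 = -(-2/(1/(-25/3)) - 4*(-1/7))/2 = -(-2/(-3/25) + 4/7)/2 = -(-2*(-25/3) + 4/7)/2 = -(50/3 + 4/7)/2 = -1/2*362/21 = -181/21 ≈ -8.6190)
I(x, h) = 32761/441 (I(x, h) = (-181/21)**2 = 32761/441)
(I(3, 189) - 41634)/(-17464 - 1125) = (32761/441 - 41634)/(-17464 - 1125) = -18327833/441/(-18589) = -18327833/441*(-1/18589) = 18327833/8197749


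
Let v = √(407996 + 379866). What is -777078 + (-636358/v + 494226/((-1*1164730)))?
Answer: -452543276583/582365 - 318179*√787862/393931 ≈ -7.7780e+5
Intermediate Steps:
v = √787862 ≈ 887.62
-777078 + (-636358/v + 494226/((-1*1164730))) = -777078 + (-636358*√787862/787862 + 494226/((-1*1164730))) = -777078 + (-318179*√787862/393931 + 494226/(-1164730)) = -777078 + (-318179*√787862/393931 + 494226*(-1/1164730)) = -777078 + (-318179*√787862/393931 - 247113/582365) = -777078 + (-247113/582365 - 318179*√787862/393931) = -452543276583/582365 - 318179*√787862/393931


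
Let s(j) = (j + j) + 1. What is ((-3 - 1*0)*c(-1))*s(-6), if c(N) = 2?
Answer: 66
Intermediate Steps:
s(j) = 1 + 2*j (s(j) = 2*j + 1 = 1 + 2*j)
((-3 - 1*0)*c(-1))*s(-6) = ((-3 - 1*0)*2)*(1 + 2*(-6)) = ((-3 + 0)*2)*(1 - 12) = -3*2*(-11) = -6*(-11) = 66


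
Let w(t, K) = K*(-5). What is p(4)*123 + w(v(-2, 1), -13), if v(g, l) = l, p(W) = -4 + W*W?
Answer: 1541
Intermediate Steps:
p(W) = -4 + W²
w(t, K) = -5*K
p(4)*123 + w(v(-2, 1), -13) = (-4 + 4²)*123 - 5*(-13) = (-4 + 16)*123 + 65 = 12*123 + 65 = 1476 + 65 = 1541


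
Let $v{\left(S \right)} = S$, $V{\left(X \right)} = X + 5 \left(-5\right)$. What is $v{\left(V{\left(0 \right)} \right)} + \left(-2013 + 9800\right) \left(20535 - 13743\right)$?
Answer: $52889279$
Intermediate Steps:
$V{\left(X \right)} = -25 + X$ ($V{\left(X \right)} = X - 25 = -25 + X$)
$v{\left(V{\left(0 \right)} \right)} + \left(-2013 + 9800\right) \left(20535 - 13743\right) = \left(-25 + 0\right) + \left(-2013 + 9800\right) \left(20535 - 13743\right) = -25 + 7787 \cdot 6792 = -25 + 52889304 = 52889279$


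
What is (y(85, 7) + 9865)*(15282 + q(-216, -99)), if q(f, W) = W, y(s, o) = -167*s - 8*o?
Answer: -66592638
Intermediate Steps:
(y(85, 7) + 9865)*(15282 + q(-216, -99)) = ((-167*85 - 8*7) + 9865)*(15282 - 99) = ((-14195 - 56) + 9865)*15183 = (-14251 + 9865)*15183 = -4386*15183 = -66592638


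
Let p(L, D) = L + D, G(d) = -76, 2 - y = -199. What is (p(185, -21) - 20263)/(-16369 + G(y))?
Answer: 20099/16445 ≈ 1.2222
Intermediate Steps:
y = 201 (y = 2 - 1*(-199) = 2 + 199 = 201)
p(L, D) = D + L
(p(185, -21) - 20263)/(-16369 + G(y)) = ((-21 + 185) - 20263)/(-16369 - 76) = (164 - 20263)/(-16445) = -20099*(-1/16445) = 20099/16445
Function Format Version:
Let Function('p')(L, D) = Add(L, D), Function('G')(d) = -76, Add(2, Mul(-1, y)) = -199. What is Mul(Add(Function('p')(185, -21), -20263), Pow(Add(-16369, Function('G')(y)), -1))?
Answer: Rational(20099, 16445) ≈ 1.2222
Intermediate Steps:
y = 201 (y = Add(2, Mul(-1, -199)) = Add(2, 199) = 201)
Function('p')(L, D) = Add(D, L)
Mul(Add(Function('p')(185, -21), -20263), Pow(Add(-16369, Function('G')(y)), -1)) = Mul(Add(Add(-21, 185), -20263), Pow(Add(-16369, -76), -1)) = Mul(Add(164, -20263), Pow(-16445, -1)) = Mul(-20099, Rational(-1, 16445)) = Rational(20099, 16445)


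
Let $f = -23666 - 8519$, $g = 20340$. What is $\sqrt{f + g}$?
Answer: $i \sqrt{11845} \approx 108.83 i$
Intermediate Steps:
$f = -32185$
$\sqrt{f + g} = \sqrt{-32185 + 20340} = \sqrt{-11845} = i \sqrt{11845}$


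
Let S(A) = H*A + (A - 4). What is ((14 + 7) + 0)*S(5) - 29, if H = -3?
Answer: -323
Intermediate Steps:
S(A) = -4 - 2*A (S(A) = -3*A + (A - 4) = -3*A + (-4 + A) = -4 - 2*A)
((14 + 7) + 0)*S(5) - 29 = ((14 + 7) + 0)*(-4 - 2*5) - 29 = (21 + 0)*(-4 - 10) - 29 = 21*(-14) - 29 = -294 - 29 = -323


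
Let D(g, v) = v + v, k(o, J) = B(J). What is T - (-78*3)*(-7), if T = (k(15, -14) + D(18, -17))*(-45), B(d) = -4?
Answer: 72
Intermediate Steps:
k(o, J) = -4
D(g, v) = 2*v
T = 1710 (T = (-4 + 2*(-17))*(-45) = (-4 - 34)*(-45) = -38*(-45) = 1710)
T - (-78*3)*(-7) = 1710 - (-78*3)*(-7) = 1710 - (-234)*(-7) = 1710 - 1*1638 = 1710 - 1638 = 72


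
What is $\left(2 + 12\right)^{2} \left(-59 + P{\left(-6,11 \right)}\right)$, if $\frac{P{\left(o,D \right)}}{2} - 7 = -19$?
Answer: $-16268$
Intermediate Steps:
$P{\left(o,D \right)} = -24$ ($P{\left(o,D \right)} = 14 + 2 \left(-19\right) = 14 - 38 = -24$)
$\left(2 + 12\right)^{2} \left(-59 + P{\left(-6,11 \right)}\right) = \left(2 + 12\right)^{2} \left(-59 - 24\right) = 14^{2} \left(-83\right) = 196 \left(-83\right) = -16268$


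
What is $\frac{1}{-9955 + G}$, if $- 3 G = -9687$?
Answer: $- \frac{1}{6726} \approx -0.00014868$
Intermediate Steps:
$G = 3229$ ($G = \left(- \frac{1}{3}\right) \left(-9687\right) = 3229$)
$\frac{1}{-9955 + G} = \frac{1}{-9955 + 3229} = \frac{1}{-6726} = - \frac{1}{6726}$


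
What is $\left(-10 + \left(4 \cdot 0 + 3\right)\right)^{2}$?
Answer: $49$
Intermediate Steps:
$\left(-10 + \left(4 \cdot 0 + 3\right)\right)^{2} = \left(-10 + \left(0 + 3\right)\right)^{2} = \left(-10 + 3\right)^{2} = \left(-7\right)^{2} = 49$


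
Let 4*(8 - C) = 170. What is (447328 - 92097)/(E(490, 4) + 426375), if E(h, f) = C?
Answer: 710462/852681 ≈ 0.83321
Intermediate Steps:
C = -69/2 (C = 8 - ¼*170 = 8 - 85/2 = -69/2 ≈ -34.500)
E(h, f) = -69/2
(447328 - 92097)/(E(490, 4) + 426375) = (447328 - 92097)/(-69/2 + 426375) = 355231/(852681/2) = 355231*(2/852681) = 710462/852681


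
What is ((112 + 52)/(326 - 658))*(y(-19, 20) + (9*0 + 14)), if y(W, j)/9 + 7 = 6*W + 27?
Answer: 34112/83 ≈ 410.99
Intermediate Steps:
y(W, j) = 180 + 54*W (y(W, j) = -63 + 9*(6*W + 27) = -63 + 9*(27 + 6*W) = -63 + (243 + 54*W) = 180 + 54*W)
((112 + 52)/(326 - 658))*(y(-19, 20) + (9*0 + 14)) = ((112 + 52)/(326 - 658))*((180 + 54*(-19)) + (9*0 + 14)) = (164/(-332))*((180 - 1026) + (0 + 14)) = (164*(-1/332))*(-846 + 14) = -41/83*(-832) = 34112/83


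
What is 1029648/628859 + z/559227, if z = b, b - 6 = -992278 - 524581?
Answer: -378079698631/351674931993 ≈ -1.0751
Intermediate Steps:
b = -1516853 (b = 6 + (-992278 - 524581) = 6 - 1516859 = -1516853)
z = -1516853
1029648/628859 + z/559227 = 1029648/628859 - 1516853/559227 = -378079698631/351674931993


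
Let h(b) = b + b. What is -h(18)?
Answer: -36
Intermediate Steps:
h(b) = 2*b
-h(18) = -2*18 = -1*36 = -36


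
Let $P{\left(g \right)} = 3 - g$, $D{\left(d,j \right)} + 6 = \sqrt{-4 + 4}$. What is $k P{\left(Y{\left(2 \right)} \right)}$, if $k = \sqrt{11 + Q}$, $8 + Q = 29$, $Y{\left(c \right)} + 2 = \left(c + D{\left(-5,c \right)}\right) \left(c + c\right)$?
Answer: $84 \sqrt{2} \approx 118.79$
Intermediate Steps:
$D{\left(d,j \right)} = -6$ ($D{\left(d,j \right)} = -6 + \sqrt{-4 + 4} = -6 + \sqrt{0} = -6 + 0 = -6$)
$Y{\left(c \right)} = -2 + 2 c \left(-6 + c\right)$ ($Y{\left(c \right)} = -2 + \left(c - 6\right) \left(c + c\right) = -2 + \left(-6 + c\right) 2 c = -2 + 2 c \left(-6 + c\right)$)
$Q = 21$ ($Q = -8 + 29 = 21$)
$k = 4 \sqrt{2}$ ($k = \sqrt{11 + 21} = \sqrt{32} = 4 \sqrt{2} \approx 5.6569$)
$k P{\left(Y{\left(2 \right)} \right)} = 4 \sqrt{2} \left(3 - \left(-2 - 24 + 2 \cdot 2^{2}\right)\right) = 4 \sqrt{2} \left(3 - \left(-2 - 24 + 2 \cdot 4\right)\right) = 4 \sqrt{2} \left(3 - \left(-2 - 24 + 8\right)\right) = 4 \sqrt{2} \left(3 - -18\right) = 4 \sqrt{2} \left(3 + 18\right) = 4 \sqrt{2} \cdot 21 = 84 \sqrt{2}$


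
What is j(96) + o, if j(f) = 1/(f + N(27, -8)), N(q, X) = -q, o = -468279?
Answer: -32311250/69 ≈ -4.6828e+5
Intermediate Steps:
j(f) = 1/(-27 + f) (j(f) = 1/(f - 1*27) = 1/(f - 27) = 1/(-27 + f))
j(96) + o = 1/(-27 + 96) - 468279 = 1/69 - 468279 = -32311250/69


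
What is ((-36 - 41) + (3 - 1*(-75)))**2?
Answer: 1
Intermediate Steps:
((-36 - 41) + (3 - 1*(-75)))**2 = (-77 + (3 + 75))**2 = (-77 + 78)**2 = 1**2 = 1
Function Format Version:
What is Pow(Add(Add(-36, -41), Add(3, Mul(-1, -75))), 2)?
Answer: 1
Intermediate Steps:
Pow(Add(Add(-36, -41), Add(3, Mul(-1, -75))), 2) = Pow(Add(-77, Add(3, 75)), 2) = Pow(Add(-77, 78), 2) = Pow(1, 2) = 1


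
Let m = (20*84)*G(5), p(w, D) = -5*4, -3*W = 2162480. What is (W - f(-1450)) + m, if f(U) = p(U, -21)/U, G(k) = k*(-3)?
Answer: -324521606/435 ≈ -7.4603e+5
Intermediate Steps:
W = -2162480/3 (W = -⅓*2162480 = -2162480/3 ≈ -7.2083e+5)
p(w, D) = -20
G(k) = -3*k
f(U) = -20/U
m = -25200 (m = (20*84)*(-3*5) = 1680*(-15) = -25200)
(W - f(-1450)) + m = (-2162480/3 - (-20)/(-1450)) - 25200 = (-2162480/3 - (-20)*(-1)/1450) - 25200 = (-2162480/3 - 1*2/145) - 25200 = (-2162480/3 - 2/145) - 25200 = -313559606/435 - 25200 = -324521606/435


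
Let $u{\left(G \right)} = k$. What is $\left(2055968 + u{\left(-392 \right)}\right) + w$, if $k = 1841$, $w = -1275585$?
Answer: $782224$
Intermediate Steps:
$u{\left(G \right)} = 1841$
$\left(2055968 + u{\left(-392 \right)}\right) + w = \left(2055968 + 1841\right) - 1275585 = 2057809 - 1275585 = 782224$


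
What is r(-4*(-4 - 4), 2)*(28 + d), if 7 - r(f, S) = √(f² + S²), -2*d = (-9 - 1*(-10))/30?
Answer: 11753/60 - 1679*√257/30 ≈ -701.33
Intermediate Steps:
d = -1/60 (d = -(-9 - 1*(-10))/(2*30) = -(-9 + 10)/(2*30) = -1/(2*30) = -½*1/30 = -1/60 ≈ -0.016667)
r(f, S) = 7 - √(S² + f²) (r(f, S) = 7 - √(f² + S²) = 7 - √(S² + f²))
r(-4*(-4 - 4), 2)*(28 + d) = (7 - √(2² + (-4*(-4 - 4))²))*(28 - 1/60) = (7 - √(4 + (-4*(-8))²))*(1679/60) = (7 - √(4 + 32²))*(1679/60) = (7 - √(4 + 1024))*(1679/60) = (7 - √1028)*(1679/60) = (7 - 2*√257)*(1679/60) = 11753/60 - 1679*√257/30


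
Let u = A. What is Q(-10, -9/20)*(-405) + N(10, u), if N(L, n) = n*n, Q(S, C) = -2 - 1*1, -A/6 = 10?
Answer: 4815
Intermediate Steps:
A = -60 (A = -6*10 = -60)
u = -60
Q(S, C) = -3 (Q(S, C) = -2 - 1 = -3)
N(L, n) = n**2
Q(-10, -9/20)*(-405) + N(10, u) = -3*(-405) + (-60)**2 = 1215 + 3600 = 4815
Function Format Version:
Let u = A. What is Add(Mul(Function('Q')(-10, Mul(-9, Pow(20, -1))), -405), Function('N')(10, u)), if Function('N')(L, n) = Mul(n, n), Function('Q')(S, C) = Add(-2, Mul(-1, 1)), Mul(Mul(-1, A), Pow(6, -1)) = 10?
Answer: 4815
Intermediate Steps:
A = -60 (A = Mul(-6, 10) = -60)
u = -60
Function('Q')(S, C) = -3 (Function('Q')(S, C) = Add(-2, -1) = -3)
Function('N')(L, n) = Pow(n, 2)
Add(Mul(Function('Q')(-10, Mul(-9, Pow(20, -1))), -405), Function('N')(10, u)) = Add(Mul(-3, -405), Pow(-60, 2)) = Add(1215, 3600) = 4815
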